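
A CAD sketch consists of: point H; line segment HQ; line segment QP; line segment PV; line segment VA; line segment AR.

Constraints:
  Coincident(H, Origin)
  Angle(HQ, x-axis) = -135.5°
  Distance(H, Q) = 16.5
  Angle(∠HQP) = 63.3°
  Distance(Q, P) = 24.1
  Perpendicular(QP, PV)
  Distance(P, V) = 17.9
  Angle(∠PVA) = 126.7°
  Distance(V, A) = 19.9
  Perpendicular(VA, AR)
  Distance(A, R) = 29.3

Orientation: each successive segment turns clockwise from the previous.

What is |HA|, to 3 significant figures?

15.1

H is at the origin; HQ runs at -135.5° with length 16.5, so Q = (-11.8, -11.6). ∠HQP = 63.3° gives QP at 108° from the x-axis; with |QP| = 24.1, P = (-19.1, 11.4). QP ⟂ PV, so PV runs at 17.8°; with |PV| = 17.9, V = (-2.09, 16.9). ∠PVA = 126.7° gives VA at -35.5° from the x-axis; with |VA| = 19.9, A = (14.1, 5.30). Then |HA| = |A − H| = 15.1.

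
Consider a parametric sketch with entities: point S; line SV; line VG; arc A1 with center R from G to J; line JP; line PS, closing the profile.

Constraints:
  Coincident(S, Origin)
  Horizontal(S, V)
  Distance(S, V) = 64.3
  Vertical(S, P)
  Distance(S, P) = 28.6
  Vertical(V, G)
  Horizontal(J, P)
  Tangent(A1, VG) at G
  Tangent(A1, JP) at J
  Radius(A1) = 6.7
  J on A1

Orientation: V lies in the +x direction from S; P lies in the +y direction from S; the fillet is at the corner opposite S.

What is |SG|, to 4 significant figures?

67.93

S is at the origin; SV is horizontal with |SV| = 64.3 and V on the +x side, so V = (64.30, 0.000). S and P share the same x with |SP| = 28.6 and P on the +y side, so P = (0.000, 28.60). The virtual corner opposite S is at (64.30, 28.60). Since A1 is tangent to VG there, RG ⟂ VG and tangency of A1 to JP means the radius RJ is perpendicular to JP, with radius 6.7, so the center R sits 6.7 in from both sides at R = (57.60, 21.90). That places the tangent points at G = (64.30, 21.90) on VG and J = (57.60, 28.60) on JP. Then |SG| = |G − S| = 67.93.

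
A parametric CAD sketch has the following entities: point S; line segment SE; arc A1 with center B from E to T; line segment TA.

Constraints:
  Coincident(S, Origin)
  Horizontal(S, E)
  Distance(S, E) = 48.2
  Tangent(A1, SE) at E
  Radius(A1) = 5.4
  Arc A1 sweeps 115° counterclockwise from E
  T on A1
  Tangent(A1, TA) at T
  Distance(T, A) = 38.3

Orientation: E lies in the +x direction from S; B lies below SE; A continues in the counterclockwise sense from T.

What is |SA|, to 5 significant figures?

73.052

On A1, E sits at bearing 90° from B; a 115° counterclockwise sweep puts T at bearing 205°, so T = B + 5.4·(cos 205°, sin 205°) = (43.306, -7.6821). Since A1 is tangent to TA there, BT ⟂ TA, so TA runs along (−sin 205°, cos 205°); with |TA| = 38.3, A = (59.492, -42.394). Then |SA| = |A − S| = 73.052.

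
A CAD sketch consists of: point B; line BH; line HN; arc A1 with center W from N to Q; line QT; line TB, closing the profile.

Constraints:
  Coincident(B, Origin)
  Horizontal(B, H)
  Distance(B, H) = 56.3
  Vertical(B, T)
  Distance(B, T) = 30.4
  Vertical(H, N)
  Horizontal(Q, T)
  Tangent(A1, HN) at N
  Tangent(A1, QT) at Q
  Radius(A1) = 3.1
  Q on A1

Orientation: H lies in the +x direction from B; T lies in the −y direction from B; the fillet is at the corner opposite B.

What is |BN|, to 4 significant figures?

62.57

B is at the origin; BH is horizontal with |BH| = 56.3 and H on the +x side, so H = (56.30, 0.000). BT is vertical with |BT| = 30.4 and T on the −y side, so T = (0.000, -30.40). The virtual corner opposite B is at (56.30, -30.40). A1 meets HN tangentially, so WN is at right angles to HN and the tangent condition forces WQ to be normal to QT, with radius 3.1, so the center W sits 3.1 in from both sides at W = (53.20, -27.30). That places the tangent points at N = (56.30, -27.30) on HN and Q = (53.20, -30.40) on QT. Then |BN| = |N − B| = 62.57.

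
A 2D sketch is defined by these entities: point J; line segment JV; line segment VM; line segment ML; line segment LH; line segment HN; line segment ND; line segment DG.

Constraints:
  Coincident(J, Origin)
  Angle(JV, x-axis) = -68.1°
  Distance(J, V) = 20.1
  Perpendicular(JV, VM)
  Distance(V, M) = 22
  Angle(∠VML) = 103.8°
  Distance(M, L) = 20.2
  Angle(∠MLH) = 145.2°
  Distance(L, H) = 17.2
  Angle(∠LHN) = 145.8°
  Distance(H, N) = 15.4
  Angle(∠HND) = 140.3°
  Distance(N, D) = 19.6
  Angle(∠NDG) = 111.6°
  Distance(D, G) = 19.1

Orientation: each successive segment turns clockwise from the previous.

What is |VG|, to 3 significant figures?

29.8

J is at the origin; JV runs at -68.1° with length 20.1, so V = (7.50, -18.6). The perpendicularity gives VM at right angles to JV, so VM runs at -158°; with |VM| = 22.0, M = (-12.9, -26.9). ∠VML = 103.8° gives ML at 126° from the x-axis; with |ML| = 20.2, L = (-24.7, -10.5). ∠MLH = 145.2° gives LH at 90.9° from the x-axis; with |LH| = 17.2, H = (-25.0, 6.75). ∠LHN = 145.8° gives HN at 56.7° from the x-axis; with |HN| = 15.4, N = (-16.5, 19.6). ∠HND = 140.3° gives ND at 17.0° from the x-axis; with |ND| = 19.6, D = (2.23, 25.3). ∠NDG = 111.6° gives DG at -51.4° from the x-axis; with |DG| = 19.1, G = (14.1, 10.4). Then |VG| = |G − V| = 29.8.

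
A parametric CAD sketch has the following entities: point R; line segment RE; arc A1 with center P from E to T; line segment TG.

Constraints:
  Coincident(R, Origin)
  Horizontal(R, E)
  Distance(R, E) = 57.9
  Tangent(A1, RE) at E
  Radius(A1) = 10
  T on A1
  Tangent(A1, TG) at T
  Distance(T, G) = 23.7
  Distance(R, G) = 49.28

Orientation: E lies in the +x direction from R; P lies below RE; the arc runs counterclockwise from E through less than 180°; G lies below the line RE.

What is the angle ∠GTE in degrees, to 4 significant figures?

145.4°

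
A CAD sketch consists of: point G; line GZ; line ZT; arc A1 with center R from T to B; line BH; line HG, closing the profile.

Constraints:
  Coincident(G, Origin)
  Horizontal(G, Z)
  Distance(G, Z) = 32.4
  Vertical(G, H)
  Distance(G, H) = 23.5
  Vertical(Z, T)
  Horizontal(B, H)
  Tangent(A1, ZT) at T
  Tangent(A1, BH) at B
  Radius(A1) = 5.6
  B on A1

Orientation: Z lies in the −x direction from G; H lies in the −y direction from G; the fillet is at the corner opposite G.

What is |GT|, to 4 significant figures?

37.02

G is at the origin; G and Z share the same y with |GZ| = 32.4 and Z on the −x side, so Z = (-32.40, 0.000). GH is vertical with |GH| = 23.5 and H on the −y side, so H = (0.000, -23.50). The virtual corner opposite G is at (-32.40, -23.50). Since A1 is tangent to ZT there, RT ⟂ ZT and since A1 is tangent to BH there, RB ⟂ BH, with radius 5.6, so the center R sits 5.6 in from both sides at R = (-26.80, -17.90). That places the tangent points at T = (-32.40, -17.90) on ZT and B = (-26.80, -23.50) on BH. Then |GT| = |T − G| = 37.02.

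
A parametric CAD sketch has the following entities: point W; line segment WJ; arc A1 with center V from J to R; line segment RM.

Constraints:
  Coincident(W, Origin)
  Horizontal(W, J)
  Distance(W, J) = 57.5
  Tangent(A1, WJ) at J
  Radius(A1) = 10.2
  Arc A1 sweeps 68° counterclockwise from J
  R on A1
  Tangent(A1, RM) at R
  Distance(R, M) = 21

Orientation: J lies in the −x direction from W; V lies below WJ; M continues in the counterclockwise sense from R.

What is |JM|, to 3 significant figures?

31.1

W is at the origin; WJ is horizontal with |WJ| = 57.5 and J on the −x side, so J = (-57.5, 0.00). A1 meets WJ tangentially, so VJ is at right angles to WJ, so V = J + (0, -10.2) = (-57.5, -10.2). On A1, J sits at bearing 90° from V; a 68° counterclockwise sweep puts R at bearing 158°, so R = V + 10.2·(cos 158°, sin 158°) = (-67.0, -6.38). A1 meets RM tangentially, so VR is at right angles to RM, so RM runs along (−sin 158°, cos 158°); with |RM| = 21.0, M = (-74.8, -25.8). Then |JM| = |M − J| = 31.1.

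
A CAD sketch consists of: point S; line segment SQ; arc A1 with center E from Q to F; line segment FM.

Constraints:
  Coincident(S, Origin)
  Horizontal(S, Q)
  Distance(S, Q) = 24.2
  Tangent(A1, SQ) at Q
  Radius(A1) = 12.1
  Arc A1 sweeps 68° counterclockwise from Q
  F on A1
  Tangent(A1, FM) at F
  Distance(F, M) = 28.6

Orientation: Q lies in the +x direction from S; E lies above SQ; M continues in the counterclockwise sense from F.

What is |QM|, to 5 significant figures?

40.532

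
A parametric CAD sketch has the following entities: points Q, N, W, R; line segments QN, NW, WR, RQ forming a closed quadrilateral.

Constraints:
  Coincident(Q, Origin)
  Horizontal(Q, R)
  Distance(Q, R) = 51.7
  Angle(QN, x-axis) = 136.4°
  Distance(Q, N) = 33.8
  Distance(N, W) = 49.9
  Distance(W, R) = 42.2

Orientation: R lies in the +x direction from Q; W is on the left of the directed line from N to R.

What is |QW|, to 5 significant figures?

40.637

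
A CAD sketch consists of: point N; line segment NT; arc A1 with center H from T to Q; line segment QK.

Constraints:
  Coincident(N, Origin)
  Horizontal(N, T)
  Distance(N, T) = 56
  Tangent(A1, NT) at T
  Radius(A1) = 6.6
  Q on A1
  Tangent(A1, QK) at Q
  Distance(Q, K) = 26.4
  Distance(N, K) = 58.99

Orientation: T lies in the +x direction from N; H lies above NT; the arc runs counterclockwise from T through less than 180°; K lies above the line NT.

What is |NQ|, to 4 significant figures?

62.54

N is at the origin; N and T share the same y with |NT| = 56.0 and T on the +x side, so T = (56.00, 0.000). A1 meets NT tangentially, so HT is at right angles to NT, so H = T + (0, 6.6) = (56.00, 6.600). Since HQ ⟂ QK (tangency), |HK| = √(6.6² + 26.4²) = 27.21 regardless of where Q sits on A1. So K lies on both circle(N, 58.99) and circle(H, 27.21); the above-NT intersection is K = (48.97, 32.89). Q is the foot of the tangent from K: Q = (61.77, 9.800).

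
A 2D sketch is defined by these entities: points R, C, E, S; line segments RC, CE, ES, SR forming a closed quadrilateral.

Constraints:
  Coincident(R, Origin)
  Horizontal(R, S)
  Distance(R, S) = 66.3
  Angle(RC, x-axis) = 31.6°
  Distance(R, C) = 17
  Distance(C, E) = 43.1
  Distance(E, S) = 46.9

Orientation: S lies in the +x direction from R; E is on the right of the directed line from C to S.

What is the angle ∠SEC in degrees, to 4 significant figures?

71.35°

Checks: |CE| = 43.10 ✓; |ES| = 46.90 ✓.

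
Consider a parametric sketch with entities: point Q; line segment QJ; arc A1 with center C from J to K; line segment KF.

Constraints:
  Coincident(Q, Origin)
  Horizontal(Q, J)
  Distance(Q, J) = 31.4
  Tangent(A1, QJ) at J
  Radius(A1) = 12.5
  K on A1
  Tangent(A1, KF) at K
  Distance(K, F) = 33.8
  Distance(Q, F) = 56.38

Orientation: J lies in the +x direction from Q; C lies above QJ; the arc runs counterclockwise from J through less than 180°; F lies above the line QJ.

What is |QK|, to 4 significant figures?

46.29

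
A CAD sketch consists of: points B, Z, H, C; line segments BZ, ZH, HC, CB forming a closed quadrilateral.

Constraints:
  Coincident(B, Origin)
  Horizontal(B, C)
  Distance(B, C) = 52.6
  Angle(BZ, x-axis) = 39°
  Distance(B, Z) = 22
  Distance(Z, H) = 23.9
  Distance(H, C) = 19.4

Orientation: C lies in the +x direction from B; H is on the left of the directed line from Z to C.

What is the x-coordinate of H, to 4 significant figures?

40.94

Checks: B.y = 0.00, C.y = 0.00 ✓; |ZH| = 23.90 ✓; |HC| = 19.40 ✓.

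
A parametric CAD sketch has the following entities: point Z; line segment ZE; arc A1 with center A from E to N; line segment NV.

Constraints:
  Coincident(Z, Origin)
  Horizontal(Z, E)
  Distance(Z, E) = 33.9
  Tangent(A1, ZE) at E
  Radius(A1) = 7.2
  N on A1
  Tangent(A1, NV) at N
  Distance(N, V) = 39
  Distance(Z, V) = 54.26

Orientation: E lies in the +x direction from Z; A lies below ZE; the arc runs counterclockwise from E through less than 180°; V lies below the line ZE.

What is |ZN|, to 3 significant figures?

27.7

Checks: |AN| = 7.200 ✓; ∠(AN, NV) = 90.00° ✓; |NV| = 39.00 ✓; |ZV| = 54.26 ✓.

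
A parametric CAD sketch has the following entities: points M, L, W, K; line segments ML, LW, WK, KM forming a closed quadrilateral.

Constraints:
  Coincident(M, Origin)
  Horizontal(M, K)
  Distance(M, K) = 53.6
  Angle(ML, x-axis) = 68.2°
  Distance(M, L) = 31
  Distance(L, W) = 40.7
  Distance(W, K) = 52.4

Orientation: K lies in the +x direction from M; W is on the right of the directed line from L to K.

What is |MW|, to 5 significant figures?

11.119

M is at the origin; MK is horizontal with |MK| = 53.6 and K in +x, so K = (53.6, 0). ML runs at 68.2° with |ML| = 31.0, so L = (11.512, 28.783). W is determined by |LW| = 40.7 and |WK| = 52.4 together: it lies at the intersection of circle(L, 40.7) and circle(K, 52.4). With |LK| = 50.989, the foot of the radical line on LK is 14.813 from L and the perpendicular offset is √(40.7² − 14.813²) = 37.909. Taking the right-of-LK solution: W = (2.3398, -10.870).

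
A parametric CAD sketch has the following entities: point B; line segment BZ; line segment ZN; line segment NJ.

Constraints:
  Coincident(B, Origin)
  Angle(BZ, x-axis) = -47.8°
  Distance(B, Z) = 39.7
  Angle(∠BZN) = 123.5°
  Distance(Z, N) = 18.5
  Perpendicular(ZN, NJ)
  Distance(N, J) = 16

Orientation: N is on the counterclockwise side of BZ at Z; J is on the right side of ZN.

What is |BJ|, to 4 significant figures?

63.60

B is at the origin; BZ runs at -47.8° with length 39.7, so Z = 39.7·(cos -47.8°, sin -47.8°) = (26.67, -29.41). ∠BZN = 123.5°, so ZN runs at -47.8° + (180° − 123.5°) = 8.700° from the x-axis; with |ZN| = 18.5, N = Z + 18.5·(cos 8.700°, sin 8.700°) = (44.95, -26.61). ZN ⟂ NJ; with |NJ| = 16.0 on the right of ZN, J = N + 16.0·(0.1513, -0.9885) = (47.37, -42.43). Then |BJ| = |J − B| = 63.60.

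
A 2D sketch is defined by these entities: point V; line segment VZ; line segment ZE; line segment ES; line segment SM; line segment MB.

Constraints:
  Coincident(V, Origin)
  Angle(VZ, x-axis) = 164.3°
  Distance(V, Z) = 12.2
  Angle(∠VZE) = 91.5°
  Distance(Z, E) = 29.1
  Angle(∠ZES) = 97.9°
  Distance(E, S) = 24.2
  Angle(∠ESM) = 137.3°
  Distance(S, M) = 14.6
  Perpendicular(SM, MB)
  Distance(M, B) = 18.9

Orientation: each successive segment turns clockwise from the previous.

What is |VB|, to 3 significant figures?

15.7

V is at the origin; VZ runs at 164.3° with length 12.2, so Z = (-11.7, 3.30). ∠VZE = 91.5° gives ZE at 75.8° from the x-axis; with |ZE| = 29.1, E = (-4.61, 31.5). ∠ZES = 97.9° gives ES at -6.30° from the x-axis; with |ES| = 24.2, S = (19.4, 28.9). ∠ESM = 137.3° gives SM at -49.0° from the x-axis; with |SM| = 14.6, M = (29.0, 17.8). SM is perpendicular to MB, so MB runs at -139°; with |MB| = 18.9, B = (14.8, 5.44). Then |VB| = |B − V| = 15.7.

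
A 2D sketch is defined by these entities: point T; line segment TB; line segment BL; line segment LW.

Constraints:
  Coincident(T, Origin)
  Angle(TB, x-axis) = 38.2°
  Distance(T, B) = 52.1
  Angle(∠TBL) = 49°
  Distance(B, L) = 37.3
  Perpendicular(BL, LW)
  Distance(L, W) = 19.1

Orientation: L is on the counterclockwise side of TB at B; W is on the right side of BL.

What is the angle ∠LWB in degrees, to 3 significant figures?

62.9°

∠TBL = 49.0°, so BL runs at 38.2° + (180° − 49.0°) = 169° from the x-axis; with |BL| = 37.3, L = B + 37.3·(cos 169°, sin 169°) = (4.30, 39.2). BL ⟂ LW; with |LW| = 19.1 on the right of BL, W = L + 19.1·(0.187, 0.982) = (7.88, 58.0). Then cos ∠LWB = WL·WB / (|WL||WB|), giving 62.9°.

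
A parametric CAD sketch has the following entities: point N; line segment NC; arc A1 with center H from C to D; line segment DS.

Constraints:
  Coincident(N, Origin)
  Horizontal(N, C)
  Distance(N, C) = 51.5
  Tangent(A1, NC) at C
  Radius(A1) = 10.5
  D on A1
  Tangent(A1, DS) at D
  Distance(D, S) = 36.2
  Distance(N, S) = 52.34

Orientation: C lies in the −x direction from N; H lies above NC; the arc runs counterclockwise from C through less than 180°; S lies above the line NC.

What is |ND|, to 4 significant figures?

42.11

Checks: |NC| = 51.50 ✓; |HD| = 10.50 ✓; ∠(HD, DS) = 90.00° ✓; |DS| = 36.20 ✓; |NS| = 52.34 ✓.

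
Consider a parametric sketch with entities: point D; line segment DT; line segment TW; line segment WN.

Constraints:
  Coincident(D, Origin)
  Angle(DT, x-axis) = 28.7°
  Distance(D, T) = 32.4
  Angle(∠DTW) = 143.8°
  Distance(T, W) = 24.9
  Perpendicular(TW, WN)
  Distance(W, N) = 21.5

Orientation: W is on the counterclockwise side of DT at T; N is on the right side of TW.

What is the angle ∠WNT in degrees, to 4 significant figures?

49.19°

D is at the origin; DT runs at 28.7° with length 32.4, so T = 32.4·(cos 28.7°, sin 28.7°) = (28.42, 15.56). ∠DTW = 143.8°, so TW runs at 28.7° + (180° − 143.8°) = 64.90° from the x-axis; with |TW| = 24.9, W = T + 24.9·(cos 64.90°, sin 64.90°) = (38.98, 38.11). TW ⟂ WN; with |WN| = 21.5 on the right of TW, N = W + 21.5·(0.9056, -0.4242) = (58.45, 28.99). Then cos ∠WNT = NW·NT / (|NW||NT|), giving 49.19°.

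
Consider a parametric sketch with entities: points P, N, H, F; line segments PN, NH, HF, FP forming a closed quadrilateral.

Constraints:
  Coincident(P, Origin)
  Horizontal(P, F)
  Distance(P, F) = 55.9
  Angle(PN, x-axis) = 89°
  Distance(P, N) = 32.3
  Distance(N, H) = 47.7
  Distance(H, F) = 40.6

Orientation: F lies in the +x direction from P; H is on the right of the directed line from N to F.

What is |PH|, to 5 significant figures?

21.232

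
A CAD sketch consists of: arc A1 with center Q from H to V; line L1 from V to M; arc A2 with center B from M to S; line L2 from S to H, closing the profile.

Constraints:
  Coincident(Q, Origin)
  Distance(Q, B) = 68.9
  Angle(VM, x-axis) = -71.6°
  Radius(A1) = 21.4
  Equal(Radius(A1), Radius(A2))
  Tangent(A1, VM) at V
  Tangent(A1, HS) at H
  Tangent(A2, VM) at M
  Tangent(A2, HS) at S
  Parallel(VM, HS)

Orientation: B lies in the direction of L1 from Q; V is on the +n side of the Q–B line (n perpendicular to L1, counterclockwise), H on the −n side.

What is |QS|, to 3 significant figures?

72.1

The slot axis is L1's direction at -71.6°, so u = (cos -71.6°, sin -71.6°) = (0.316, -0.949) and n = (−sin -71.6°, cos -71.6°) = (0.949, 0.316). Q is at the origin and B lies 68.9 along u from Q, so B = 68.9·u = (21.7, -65.4). Tangency of A1 to both parallel lines with radius 21.4 puts V and H at Q ± 21.4·n: V = (20.3, 6.75), H = (-20.3, -6.75). Equal radii place M and S the same way about B: M = B + 21.4·n = (42.1, -58.6), S = B − 21.4·n = (1.44, -72.1). Then |QS| = |S − Q| = 72.1.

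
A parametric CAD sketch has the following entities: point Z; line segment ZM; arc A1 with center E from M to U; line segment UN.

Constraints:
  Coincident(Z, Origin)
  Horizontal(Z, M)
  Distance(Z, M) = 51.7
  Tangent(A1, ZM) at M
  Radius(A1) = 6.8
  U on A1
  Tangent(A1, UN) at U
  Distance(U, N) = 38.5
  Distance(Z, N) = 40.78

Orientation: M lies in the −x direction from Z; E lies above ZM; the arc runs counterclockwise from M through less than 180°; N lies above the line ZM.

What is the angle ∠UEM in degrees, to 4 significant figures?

53.19°

Checks: |EU| = 6.800 ✓; ∠(EU, UN) = 90.00° ✓; |UN| = 38.50 ✓; |ZN| = 40.78 ✓.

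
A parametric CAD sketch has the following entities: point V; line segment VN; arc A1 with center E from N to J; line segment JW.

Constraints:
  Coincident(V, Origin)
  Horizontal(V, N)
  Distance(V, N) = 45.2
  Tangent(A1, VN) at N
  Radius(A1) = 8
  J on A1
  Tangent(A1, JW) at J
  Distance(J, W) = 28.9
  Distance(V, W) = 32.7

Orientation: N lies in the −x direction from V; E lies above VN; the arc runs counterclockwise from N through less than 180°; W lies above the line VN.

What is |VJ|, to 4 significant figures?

39.12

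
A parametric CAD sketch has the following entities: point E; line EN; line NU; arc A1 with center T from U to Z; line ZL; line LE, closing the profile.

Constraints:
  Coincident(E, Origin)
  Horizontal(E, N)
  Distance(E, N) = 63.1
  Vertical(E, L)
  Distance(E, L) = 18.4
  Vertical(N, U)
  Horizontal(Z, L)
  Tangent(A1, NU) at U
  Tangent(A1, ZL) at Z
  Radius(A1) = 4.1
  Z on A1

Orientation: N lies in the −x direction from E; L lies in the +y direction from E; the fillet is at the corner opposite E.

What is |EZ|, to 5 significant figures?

61.803

E is at the origin; EN is horizontal with |EN| = 63.1 and N on the −x side, so N = (-63.100, 0.0000). EL is vertical with |EL| = 18.4 and L on the +y side, so L = (0.0000, 18.400). The virtual corner opposite E is at (-63.100, 18.400). A1 meets NU tangentially, so TU is at right angles to NU and tangency of A1 to ZL means the radius TZ is perpendicular to ZL, with radius 4.1, so the center T sits 4.1 in from both sides at T = (-59.000, 14.300). That places the tangent points at U = (-63.100, 14.300) on NU and Z = (-59.000, 18.400) on ZL. Then |EZ| = |Z − E| = 61.803.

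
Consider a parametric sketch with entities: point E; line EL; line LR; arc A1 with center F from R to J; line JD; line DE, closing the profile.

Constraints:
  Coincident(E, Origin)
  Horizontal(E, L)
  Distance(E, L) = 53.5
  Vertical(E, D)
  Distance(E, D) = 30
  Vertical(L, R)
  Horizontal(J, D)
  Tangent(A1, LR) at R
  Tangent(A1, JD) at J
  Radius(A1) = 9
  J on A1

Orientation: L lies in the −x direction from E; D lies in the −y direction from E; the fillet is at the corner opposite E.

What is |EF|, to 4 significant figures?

49.21

E is at the origin; E and L share the same y with |EL| = 53.5 and L on the −x side, so L = (-53.50, 0.000). E and D share the same x with |ED| = 30.0 and D on the −y side, so D = (0.000, -30.00). The virtual corner opposite E is at (-53.50, -30.00). The tangent condition forces FR to be normal to LR and tangency of A1 to JD means the radius FJ is perpendicular to JD, with radius 9.0, so the center F sits 9.0 in from both sides at F = (-44.50, -21.00). Then |EF| = |F − E| = 49.21.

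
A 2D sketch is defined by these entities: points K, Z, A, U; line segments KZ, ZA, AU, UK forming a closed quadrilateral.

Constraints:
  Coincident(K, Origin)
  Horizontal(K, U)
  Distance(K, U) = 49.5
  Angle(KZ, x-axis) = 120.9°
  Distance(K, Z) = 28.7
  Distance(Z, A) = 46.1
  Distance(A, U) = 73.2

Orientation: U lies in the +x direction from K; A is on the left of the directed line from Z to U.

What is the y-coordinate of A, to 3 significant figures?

62.5

K is at the origin; KU is horizontal with |KU| = 49.5 and U in +x, so U = (49.5, 0). KZ runs at 120.9° with |KZ| = 28.7, so Z = (-14.7, 24.6). A is determined by |ZA| = 46.1 and |AU| = 73.2 together: it lies at the intersection of circle(Z, 46.1) and circle(U, 73.2). With |ZU| = 68.8, the foot of the radical line on ZU is 10.9 from Z and the perpendicular offset is √(46.1² − 10.9²) = 44.8. Taking the left-of-ZU solution: A = (11.5, 62.5).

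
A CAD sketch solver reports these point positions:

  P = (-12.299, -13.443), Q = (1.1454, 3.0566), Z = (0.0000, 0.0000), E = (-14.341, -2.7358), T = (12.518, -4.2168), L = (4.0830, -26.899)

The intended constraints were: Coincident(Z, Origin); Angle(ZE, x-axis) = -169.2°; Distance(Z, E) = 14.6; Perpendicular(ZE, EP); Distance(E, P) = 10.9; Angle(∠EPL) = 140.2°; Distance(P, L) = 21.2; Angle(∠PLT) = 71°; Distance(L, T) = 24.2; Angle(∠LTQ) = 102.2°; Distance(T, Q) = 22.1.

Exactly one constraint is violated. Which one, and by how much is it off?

Distance(T, Q) = 22.1 — off by 8.60.

Z = (0.00, 0.00) ✓; ZE at -169.2° ✓; |ZE| = 14.60 ✓; ∠(ZE, EP) = 90.00° ✓; |EP| = 10.90 ✓; ∠EPL = 140.2° ✓; |PL| = 21.20 ✓; ∠PLT = 71.00° ✓; |LT| = 24.20 ✓; ∠LTQ = 102.2° ✓; |TQ| = 13.50 ✗.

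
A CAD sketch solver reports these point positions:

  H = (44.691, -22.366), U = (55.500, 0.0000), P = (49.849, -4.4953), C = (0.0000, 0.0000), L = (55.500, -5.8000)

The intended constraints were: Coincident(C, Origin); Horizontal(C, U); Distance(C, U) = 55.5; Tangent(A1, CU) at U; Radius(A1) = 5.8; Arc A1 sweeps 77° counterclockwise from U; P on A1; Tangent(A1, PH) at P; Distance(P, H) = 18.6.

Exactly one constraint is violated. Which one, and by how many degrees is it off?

Tangent(A1, PH) at P — off by 3.10°.

C = (0.00, 0.00) ✓; C.y = 0.00, U.y = 0.00 ✓; |CU| = 55.50 ✓; ∠(LU, UC) = 90.00° ✓; |LU| = 5.800 ✓; bearing(L→P) − bearing(L→U) = 77.00° ✓; |LP| = 5.800 ✓; ∠(LP, PH) = 93.10° ✗; |PH| = 18.60 ✓.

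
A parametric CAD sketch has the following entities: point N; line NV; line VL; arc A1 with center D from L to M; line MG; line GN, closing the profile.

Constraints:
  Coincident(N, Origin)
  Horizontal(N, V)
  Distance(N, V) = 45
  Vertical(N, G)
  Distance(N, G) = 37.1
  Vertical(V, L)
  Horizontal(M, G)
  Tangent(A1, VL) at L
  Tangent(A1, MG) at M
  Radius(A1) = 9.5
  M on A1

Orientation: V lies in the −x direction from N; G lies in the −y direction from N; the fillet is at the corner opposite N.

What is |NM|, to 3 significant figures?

51.3

The virtual corner opposite N is at (-45.0, -37.1). The tangent condition forces DL to be normal to VL and since A1 is tangent to MG there, DM ⟂ MG, with radius 9.5, so the center D sits 9.5 in from both sides at D = (-35.5, -27.6). That places the tangent points at L = (-45.0, -27.6) on VL and M = (-35.5, -37.1) on MG. Then |NM| = |M − N| = 51.3.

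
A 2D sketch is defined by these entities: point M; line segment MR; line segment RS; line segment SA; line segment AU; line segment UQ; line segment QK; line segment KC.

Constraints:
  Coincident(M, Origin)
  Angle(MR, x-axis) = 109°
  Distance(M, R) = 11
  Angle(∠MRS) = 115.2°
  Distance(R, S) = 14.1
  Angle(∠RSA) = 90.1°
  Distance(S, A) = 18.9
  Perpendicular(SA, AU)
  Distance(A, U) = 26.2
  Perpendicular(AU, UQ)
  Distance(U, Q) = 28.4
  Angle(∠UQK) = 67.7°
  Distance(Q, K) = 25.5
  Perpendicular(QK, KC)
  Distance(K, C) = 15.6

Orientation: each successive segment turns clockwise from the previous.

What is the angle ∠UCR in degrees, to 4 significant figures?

82.80°

M is at the origin; MR runs at 109.0° with length 11.0, so R = (-3.581, 10.40). ∠MRS = 115.2° gives RS at 44.20° from the x-axis; with |RS| = 14.1, S = (6.527, 20.23). ∠RSA = 90.1° gives SA at -45.70° from the x-axis; with |SA| = 18.9, A = (19.73, 6.704). SA is perpendicular to AU, so AU runs at -135.7°; with |AU| = 26.2, U = (0.9761, -11.59). AU is perpendicular to UQ, so UQ runs at 134.3°; with |UQ| = 28.4, Q = (-18.86, 8.731). ∠UQK = 67.7° gives QK at 22.00° from the x-axis; with |QK| = 25.5, K = (4.784, 18.28). QK is perpendicular to KC, so KC runs at -68.00°; with |KC| = 15.6, C = (10.63, 3.820). Then cos ∠UCR = CU·CR / (|CU||CR|), giving 82.80°.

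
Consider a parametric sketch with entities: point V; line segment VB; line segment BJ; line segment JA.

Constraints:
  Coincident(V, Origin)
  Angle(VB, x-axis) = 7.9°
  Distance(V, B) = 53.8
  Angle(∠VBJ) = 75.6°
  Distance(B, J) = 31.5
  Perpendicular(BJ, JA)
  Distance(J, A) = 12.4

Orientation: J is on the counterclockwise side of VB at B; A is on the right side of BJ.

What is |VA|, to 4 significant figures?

67.01

∠VBJ = 75.6°, so BJ runs at 7.9° + (180° − 75.6°) = 112.3° from the x-axis; with |BJ| = 31.5, J = B + 31.5·(cos 112.3°, sin 112.3°) = (41.34, 36.54). BJ is perpendicular to JA; with |JA| = 12.4 on the right of BJ, A = J + 12.4·(0.9252, 0.3795) = (52.81, 41.24). Then |VA| = |A − V| = 67.01.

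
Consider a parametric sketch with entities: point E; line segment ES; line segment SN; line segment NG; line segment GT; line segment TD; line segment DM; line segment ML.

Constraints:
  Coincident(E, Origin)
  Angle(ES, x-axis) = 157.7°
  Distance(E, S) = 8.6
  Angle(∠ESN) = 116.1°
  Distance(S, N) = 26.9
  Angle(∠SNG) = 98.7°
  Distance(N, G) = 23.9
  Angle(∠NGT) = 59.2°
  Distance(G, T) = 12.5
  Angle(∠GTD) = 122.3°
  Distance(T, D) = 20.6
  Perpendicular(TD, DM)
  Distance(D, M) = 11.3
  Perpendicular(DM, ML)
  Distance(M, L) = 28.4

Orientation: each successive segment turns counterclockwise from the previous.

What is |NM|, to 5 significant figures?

3.3893

∠GTD = 122.3° gives TD at 121.40° from the x-axis; with |TD| = 20.6, D = (-20.285, -5.8740). TD is perpendicular to DM, so DM runs at -148.60°; with |DM| = 11.3, M = (-29.930, -11.761). Then |NM| = |M − N| = 3.3893.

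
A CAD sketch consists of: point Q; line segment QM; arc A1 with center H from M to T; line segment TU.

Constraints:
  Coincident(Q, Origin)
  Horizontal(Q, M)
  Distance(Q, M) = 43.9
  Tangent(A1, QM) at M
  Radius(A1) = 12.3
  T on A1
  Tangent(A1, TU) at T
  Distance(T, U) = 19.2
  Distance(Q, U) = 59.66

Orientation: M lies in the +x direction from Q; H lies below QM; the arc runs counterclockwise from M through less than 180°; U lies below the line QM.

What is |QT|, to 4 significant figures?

40.89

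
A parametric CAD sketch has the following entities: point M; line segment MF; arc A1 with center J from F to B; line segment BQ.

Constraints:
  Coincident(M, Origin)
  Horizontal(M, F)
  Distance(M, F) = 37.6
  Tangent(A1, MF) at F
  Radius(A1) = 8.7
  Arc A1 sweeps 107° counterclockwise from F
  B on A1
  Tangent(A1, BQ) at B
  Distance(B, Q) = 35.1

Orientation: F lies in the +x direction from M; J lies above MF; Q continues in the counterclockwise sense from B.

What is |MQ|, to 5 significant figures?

57.266

On A1, F sits at bearing -90° from J; a 107° counterclockwise sweep puts B at bearing 17°, so B = J + 8.7·(cos 17°, sin 17°) = (45.920, 11.244). A1 meets BQ tangentially, so JB is at right angles to BQ, so BQ runs along (−sin 17°, cos 17°); with |BQ| = 35.1, Q = (35.658, 44.810). Then |MQ| = |Q − M| = 57.266.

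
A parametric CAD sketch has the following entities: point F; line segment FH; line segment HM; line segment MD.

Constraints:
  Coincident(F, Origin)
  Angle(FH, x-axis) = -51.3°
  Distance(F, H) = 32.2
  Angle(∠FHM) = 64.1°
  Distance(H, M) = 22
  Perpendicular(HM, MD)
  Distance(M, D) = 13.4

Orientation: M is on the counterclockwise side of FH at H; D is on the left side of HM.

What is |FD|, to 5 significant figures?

17.472

∠FHM = 64.1°, so HM runs at -51.3° + (180° − 64.1°) = 64.600° from the x-axis; with |HM| = 22.0, M = H + 22.0·(cos 64.600°, sin 64.600°) = (29.569, -5.2565). HM is perpendicular to MD; with |MD| = 13.4 on the left of HM, D = M + 13.4·(-0.90334, 0.42894) = (17.465, 0.49125). Then |FD| = |D − F| = 17.472.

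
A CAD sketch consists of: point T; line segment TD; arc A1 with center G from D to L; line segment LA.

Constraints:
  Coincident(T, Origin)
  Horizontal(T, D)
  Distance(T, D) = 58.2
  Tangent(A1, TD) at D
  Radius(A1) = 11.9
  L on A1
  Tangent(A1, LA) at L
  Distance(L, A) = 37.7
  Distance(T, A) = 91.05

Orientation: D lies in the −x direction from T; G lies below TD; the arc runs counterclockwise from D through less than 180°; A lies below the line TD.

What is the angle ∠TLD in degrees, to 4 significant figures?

30.68°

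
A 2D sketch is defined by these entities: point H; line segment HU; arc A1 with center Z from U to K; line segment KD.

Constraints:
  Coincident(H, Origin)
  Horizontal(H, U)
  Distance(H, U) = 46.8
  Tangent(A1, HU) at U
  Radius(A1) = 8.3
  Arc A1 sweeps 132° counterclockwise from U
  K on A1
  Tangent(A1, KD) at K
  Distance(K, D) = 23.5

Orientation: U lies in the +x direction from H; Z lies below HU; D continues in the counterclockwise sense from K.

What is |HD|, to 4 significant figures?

64.47

H is at the origin; HU is horizontal with |HU| = 46.8 and U on the +x side, so U = (46.80, 0.000). A1 meets HU tangentially, so ZU is at right angles to HU, so Z = U + (0, -8.3) = (46.80, -8.300). On A1, U sits at bearing 90° from Z; a 132° counterclockwise sweep puts K at bearing 222°, so K = Z + 8.3·(cos 222°, sin 222°) = (40.63, -13.85). A1 meets KD tangentially, so ZK is at right angles to KD, so KD runs along (−sin 222°, cos 222°); with |KD| = 23.5, D = (56.36, -31.32). Then |HD| = |D − H| = 64.47.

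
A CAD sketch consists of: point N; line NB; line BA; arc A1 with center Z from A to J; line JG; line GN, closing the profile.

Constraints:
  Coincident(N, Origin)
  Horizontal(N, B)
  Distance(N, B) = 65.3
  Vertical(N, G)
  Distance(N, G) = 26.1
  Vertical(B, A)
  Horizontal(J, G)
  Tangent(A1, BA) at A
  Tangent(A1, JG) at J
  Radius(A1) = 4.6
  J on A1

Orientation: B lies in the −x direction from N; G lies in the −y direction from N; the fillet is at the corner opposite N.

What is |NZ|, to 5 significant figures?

64.395

N and G share the same x with |NG| = 26.1 and G on the −y side, so G = (0.0000, -26.100). The virtual corner opposite N is at (-65.300, -26.100). The tangent condition forces ZA to be normal to BA and A1 meets JG tangentially, so ZJ is at right angles to JG, with radius 4.6, so the center Z sits 4.6 in from both sides at Z = (-60.700, -21.500). Then |NZ| = |Z − N| = 64.395.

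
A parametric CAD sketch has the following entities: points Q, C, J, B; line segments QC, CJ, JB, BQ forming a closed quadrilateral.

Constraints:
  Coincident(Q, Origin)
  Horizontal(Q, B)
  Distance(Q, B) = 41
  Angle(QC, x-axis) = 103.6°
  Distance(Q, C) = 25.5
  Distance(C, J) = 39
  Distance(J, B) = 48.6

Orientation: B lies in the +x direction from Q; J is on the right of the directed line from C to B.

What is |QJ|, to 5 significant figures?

15.230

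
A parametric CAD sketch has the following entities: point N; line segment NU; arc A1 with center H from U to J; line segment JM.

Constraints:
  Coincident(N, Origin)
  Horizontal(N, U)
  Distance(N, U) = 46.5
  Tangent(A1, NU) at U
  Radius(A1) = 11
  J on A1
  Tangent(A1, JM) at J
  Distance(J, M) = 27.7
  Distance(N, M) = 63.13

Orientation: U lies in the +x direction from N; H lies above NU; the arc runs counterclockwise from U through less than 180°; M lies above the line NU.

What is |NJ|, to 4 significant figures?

58.75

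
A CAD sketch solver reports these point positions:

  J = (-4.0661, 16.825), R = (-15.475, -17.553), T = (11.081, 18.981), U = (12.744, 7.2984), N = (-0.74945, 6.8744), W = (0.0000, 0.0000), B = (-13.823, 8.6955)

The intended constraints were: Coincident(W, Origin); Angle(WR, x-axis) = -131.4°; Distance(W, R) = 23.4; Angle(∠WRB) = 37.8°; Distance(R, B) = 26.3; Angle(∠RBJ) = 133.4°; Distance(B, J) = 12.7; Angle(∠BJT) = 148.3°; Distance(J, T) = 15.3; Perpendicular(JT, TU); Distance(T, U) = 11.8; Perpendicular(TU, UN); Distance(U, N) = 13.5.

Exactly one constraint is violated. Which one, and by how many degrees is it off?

Perpendicular(TU, UN) — off by 6.30°.

W = (0.00, 0.00) ✓; WR at -131.4° ✓; |WR| = 23.40 ✓; ∠WRB = 37.80° ✓; |RB| = 26.30 ✓; ∠RBJ = 133.4° ✓; |BJ| = 12.70 ✓; ∠BJT = 148.3° ✓; |JT| = 15.30 ✓; ∠(JT, TU) = 90.00° ✓; |TU| = 11.80 ✓; ∠(TU, UN) = 96.30° ✗; |UN| = 13.50 ✓.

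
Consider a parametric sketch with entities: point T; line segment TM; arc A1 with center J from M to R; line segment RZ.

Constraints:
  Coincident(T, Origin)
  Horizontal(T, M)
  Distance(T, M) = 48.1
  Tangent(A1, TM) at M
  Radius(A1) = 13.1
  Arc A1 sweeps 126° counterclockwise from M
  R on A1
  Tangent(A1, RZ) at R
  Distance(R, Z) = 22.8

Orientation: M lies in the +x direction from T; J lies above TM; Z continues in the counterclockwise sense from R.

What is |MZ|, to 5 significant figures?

39.346

On A1, M sits at bearing -90° from J; a 126° counterclockwise sweep puts R at bearing 36°, so R = J + 13.1·(cos 36°, sin 36°) = (58.698, 20.800). The tangent condition forces JR to be normal to RZ, so RZ runs along (−sin 36°, cos 36°); with |RZ| = 22.8, Z = (45.297, 39.246). Then |MZ| = |Z − M| = 39.346.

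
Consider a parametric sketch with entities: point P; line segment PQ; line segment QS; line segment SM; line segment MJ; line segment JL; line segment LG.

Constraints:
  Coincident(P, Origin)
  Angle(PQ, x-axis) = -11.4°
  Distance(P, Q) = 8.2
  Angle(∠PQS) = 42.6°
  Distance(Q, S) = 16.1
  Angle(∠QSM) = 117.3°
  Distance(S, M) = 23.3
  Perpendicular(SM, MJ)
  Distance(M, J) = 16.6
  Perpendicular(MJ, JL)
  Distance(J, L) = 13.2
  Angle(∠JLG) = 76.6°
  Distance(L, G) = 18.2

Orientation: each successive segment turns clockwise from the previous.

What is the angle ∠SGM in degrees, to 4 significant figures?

168.6°

MJ is perpendicular to JL, so JL runs at -31.50°; with |JL| = 13.2, L = (-5.671, 9.470). ∠JLG = 76.6° gives LG at -134.9° from the x-axis; with |LG| = 18.2, G = (-18.52, -3.422). Then cos ∠SGM = GS·GM / (|GS||GM|), giving 168.6°.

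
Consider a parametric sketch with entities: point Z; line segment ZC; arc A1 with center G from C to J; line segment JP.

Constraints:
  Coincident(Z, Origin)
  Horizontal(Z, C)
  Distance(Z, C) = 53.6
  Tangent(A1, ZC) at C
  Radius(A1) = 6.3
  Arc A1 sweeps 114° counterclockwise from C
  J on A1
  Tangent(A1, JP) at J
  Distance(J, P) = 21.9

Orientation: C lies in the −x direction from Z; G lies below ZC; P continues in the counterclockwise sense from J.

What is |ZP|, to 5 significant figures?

58.124

Z is at the origin; Z and C share the same y with |ZC| = 53.6 and C on the −x side, so C = (-53.600, 0.0000). Tangency of A1 to ZC means the radius GC is perpendicular to ZC, so G = C + (0, -6.3) = (-53.600, -6.3000). On A1, C sits at bearing 90° from G; a 114° counterclockwise sweep puts J at bearing 204°, so J = G + 6.3·(cos 204°, sin 204°) = (-59.355, -8.8624). Tangency of A1 to JP means the radius GJ is perpendicular to JP, so JP runs along (−sin 204°, cos 204°); with |JP| = 21.9, P = (-50.448, -28.869). Then |ZP| = |P − Z| = 58.124.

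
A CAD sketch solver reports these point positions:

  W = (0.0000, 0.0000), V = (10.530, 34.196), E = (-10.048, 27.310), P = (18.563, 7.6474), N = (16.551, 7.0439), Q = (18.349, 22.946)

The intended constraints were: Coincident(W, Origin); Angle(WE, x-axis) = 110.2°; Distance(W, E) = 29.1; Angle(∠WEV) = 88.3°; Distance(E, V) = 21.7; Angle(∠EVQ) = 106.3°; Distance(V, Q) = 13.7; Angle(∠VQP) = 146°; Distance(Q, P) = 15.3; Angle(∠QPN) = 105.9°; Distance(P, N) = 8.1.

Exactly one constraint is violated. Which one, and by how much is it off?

Distance(P, N) = 8.1 — off by 6.00.

W = (0.00, 0.00) ✓; WE at 110.2° ✓; |WE| = 29.10 ✓; ∠WEV = 88.30° ✓; |EV| = 21.70 ✓; ∠EVQ = 106.3° ✓; |VQ| = 13.70 ✓; ∠VQP = 146.0° ✓; |QP| = 15.30 ✓; ∠QPN = 105.9° ✓; |PN| = 2.101 ✗.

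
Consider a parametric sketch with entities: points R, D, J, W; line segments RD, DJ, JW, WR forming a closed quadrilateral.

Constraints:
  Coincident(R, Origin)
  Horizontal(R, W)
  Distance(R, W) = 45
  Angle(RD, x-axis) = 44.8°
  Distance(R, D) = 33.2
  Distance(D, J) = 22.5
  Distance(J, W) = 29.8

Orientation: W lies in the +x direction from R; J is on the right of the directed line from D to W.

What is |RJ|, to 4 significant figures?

15.50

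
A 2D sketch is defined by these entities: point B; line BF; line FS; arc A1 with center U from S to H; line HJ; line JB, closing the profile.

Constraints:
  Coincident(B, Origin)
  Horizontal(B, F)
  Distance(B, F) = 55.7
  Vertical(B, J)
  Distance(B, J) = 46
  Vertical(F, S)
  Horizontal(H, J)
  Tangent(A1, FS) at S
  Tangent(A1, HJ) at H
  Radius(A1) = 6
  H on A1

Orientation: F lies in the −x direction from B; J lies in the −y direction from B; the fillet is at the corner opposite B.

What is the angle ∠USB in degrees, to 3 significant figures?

35.7°

B is at the origin; BF is horizontal with |BF| = 55.7 and F on the −x side, so F = (-55.7, 0.00). B and J share the same x with |BJ| = 46.0 and J on the −y side, so J = (0.00, -46.0). The virtual corner opposite B is at (-55.7, -46.0). Since A1 is tangent to FS there, US ⟂ FS and tangency of A1 to HJ means the radius UH is perpendicular to HJ, with radius 6.0, so the center U sits 6.0 in from both sides at U = (-49.7, -40.0). That places the tangent points at S = (-55.7, -40.0) on FS and H = (-49.7, -46.0) on HJ. Then cos ∠USB = SU·SB / (|SU||SB|), giving 35.7°.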